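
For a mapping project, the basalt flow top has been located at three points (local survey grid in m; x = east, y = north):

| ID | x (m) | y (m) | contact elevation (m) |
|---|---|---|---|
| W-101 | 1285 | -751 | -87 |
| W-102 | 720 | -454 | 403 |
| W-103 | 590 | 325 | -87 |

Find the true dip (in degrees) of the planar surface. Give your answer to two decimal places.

57.39°

Let the plane be z = a·x + b·y + c.
W-102−W-101: −565a + 297b = 490;  W-103−W-101: −695a + 1076b = 0.
Solving gives a = −1.31309, b = −0.84814.
Gradient magnitude |∇z| = √(a² + b²) = √(1.72422 + 0.71934) = 1.56319.
True dip = arctan(1.56319) = 57.39°, dipping toward ENE (azimuth ≈ 057°).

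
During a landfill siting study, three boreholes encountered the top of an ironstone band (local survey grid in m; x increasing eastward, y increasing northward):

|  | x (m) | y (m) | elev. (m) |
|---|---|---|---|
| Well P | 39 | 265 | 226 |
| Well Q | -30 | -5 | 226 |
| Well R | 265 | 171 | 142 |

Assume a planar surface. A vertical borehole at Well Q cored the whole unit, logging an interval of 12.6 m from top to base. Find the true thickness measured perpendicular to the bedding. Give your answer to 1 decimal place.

11.9 m

Two edge vectors: Well P→Well Q = (-69, -270, 0), Well P→Well R = (226, -94, -84).
Normal n = (Well P→Well Q) × (Well P→Well R) = (22680, -5796, 67506).
So ∂z/∂x = −n_x/n_z = −0.33597 and ∂z/∂y = −n_y/n_z = 0.08586.
|∇z| = √(a²+b²) = 0.34677, so dip δ = arctan(0.34677) = 19.12°.
True thickness = vertical thickness × cos δ = 12.6 × cos 19.12° = 11.9 m.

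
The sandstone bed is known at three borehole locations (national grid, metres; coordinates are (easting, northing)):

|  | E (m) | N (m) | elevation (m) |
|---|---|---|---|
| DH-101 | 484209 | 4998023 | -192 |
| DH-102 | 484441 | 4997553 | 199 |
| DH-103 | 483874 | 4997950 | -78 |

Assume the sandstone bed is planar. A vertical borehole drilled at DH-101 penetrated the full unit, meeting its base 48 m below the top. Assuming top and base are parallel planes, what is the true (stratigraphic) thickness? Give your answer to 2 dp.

35.43 m

Two edge vectors: DH-101→DH-102 = (232, -470, 391), DH-101→DH-103 = (-335, -73, 114).
Normal n = (DH-101→DH-102) × (DH-101→DH-103) = (-25037, -157433, -174386).
So ∂z/∂E = −n_x/n_z = −0.14357 and ∂z/∂N = −n_y/n_z = −0.90278.
|∇z| = √(a²+b²) = 0.91413, so dip δ = arctan(0.91413) = 42.43°.
True thickness = vertical thickness × cos δ = 48 × cos 42.43° = 35.43 m.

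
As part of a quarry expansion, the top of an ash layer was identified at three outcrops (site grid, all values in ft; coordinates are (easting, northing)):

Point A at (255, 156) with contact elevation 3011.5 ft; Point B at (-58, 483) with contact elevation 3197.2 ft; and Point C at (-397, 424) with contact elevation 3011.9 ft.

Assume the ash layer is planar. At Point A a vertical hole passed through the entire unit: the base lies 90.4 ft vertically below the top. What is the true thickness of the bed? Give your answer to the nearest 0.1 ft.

Two edge vectors: Point A→Point B = (-313, 327, 185.7), Point A→Point C = (-652, 268, 0.4).
Normal n = (Point A→Point B) × (Point A→Point C) = (-49636.8, -120951.2, 129320).
So ∂z/∂E = −n_x/n_z = 0.38383 and ∂z/∂N = −n_y/n_z = 0.93529.
|∇z| = √(a²+b²) = 1.01098, so dip δ = arctan(1.01098) = 45.31°.
True thickness = vertical thickness × cos δ = 90.4 × cos 45.31° = 63.6 ft.

63.6 ft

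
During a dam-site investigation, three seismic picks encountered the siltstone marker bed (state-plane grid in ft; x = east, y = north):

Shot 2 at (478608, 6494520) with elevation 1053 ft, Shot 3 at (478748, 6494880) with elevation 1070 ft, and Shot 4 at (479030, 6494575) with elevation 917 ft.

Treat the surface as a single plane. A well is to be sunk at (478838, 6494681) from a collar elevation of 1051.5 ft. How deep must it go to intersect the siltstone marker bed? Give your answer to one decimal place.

Two edge vectors: Shot 2→Shot 3 = (140, 360, 17), Shot 2→Shot 4 = (422, 55, -136).
Normal n = (Shot 2→Shot 3) × (Shot 2→Shot 4) = (-49895, 26214, -144220).
So ∂z/∂x = −n_x/n_z = −0.345964499 and ∂z/∂y = −n_y/n_z = 0.181763972.
Intercept c from Shot 2: 1053 + 165581.38 − 1180469.75 = −1013835.37.
At (478838, 6494681): z_contact = −165660.95 + 1180499.01 − 1013835.37 = 1002.69 ft.
Depth below ground = 1051.5 − 1002.69 = 48.8 ft.

48.8 ft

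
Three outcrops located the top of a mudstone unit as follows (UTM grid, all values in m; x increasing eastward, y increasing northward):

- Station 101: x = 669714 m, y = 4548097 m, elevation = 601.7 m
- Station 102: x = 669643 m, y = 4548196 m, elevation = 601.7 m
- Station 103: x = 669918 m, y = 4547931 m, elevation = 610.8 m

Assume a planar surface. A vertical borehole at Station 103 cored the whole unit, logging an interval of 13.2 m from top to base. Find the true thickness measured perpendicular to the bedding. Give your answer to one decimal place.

13.1 m

Let the plane be z = a·x + b·y + c.
Station 102−Station 101: −71a + 99b = 0;  Station 103−Station 101: 204a − 166b = 9.1.
Solving gives a = 0.10712, b = 0.07683.
|∇z| = √(a²+b²) = 0.13182, so dip δ = arctan(0.13182) = 7.51°.
True thickness = vertical thickness × cos δ = 13.2 × cos 7.51° = 13.1 m.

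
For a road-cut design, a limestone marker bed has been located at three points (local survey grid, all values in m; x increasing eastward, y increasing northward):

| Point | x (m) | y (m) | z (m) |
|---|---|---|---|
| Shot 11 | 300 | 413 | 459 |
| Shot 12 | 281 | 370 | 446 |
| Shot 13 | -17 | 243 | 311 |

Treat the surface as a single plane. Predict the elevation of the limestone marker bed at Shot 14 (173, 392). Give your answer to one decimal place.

Two edge vectors: Shot 11→Shot 12 = (-19, -43, -13), Shot 11→Shot 13 = (-317, -170, -148).
Normal n = (Shot 11→Shot 12) × (Shot 11→Shot 13) = (4154, 1309, -10401).
So ∂z/∂x = −n_x/n_z = 0.39938 and ∂z/∂y = −n_y/n_z = 0.12585.
Intercept c from Shot 11: 459 − 119.82 − 51.98 = 287.21.
At (173, 392): z = 69.1 + 49.3 + 287.21 = 405.6 m.

405.6 m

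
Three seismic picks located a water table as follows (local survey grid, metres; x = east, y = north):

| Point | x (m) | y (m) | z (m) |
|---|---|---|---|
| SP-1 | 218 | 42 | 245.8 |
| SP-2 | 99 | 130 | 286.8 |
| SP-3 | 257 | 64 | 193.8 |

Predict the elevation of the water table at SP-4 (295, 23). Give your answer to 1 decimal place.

190.5 m

Two edge vectors: SP-1→SP-2 = (-119, 88, 41), SP-1→SP-3 = (39, 22, -52).
Normal n = (SP-1→SP-2) × (SP-1→SP-3) = (-5478, -4589, -6050).
So ∂z/∂x = −n_x/n_z = −0.90545 and ∂z/∂y = −n_y/n_z = −0.75851.
Intercept c from SP-1: 245.8 + 197.39 + 31.86 = 475.05.
At (295, 23): z = −267.1 − 17.4 + 475.05 = 190.5 m.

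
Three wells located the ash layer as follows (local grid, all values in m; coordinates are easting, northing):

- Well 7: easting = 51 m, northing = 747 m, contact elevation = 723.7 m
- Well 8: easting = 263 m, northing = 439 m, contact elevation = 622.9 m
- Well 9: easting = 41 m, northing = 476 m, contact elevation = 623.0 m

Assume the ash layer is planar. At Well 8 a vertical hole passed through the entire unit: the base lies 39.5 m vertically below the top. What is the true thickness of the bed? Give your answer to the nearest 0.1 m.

37.0 m

Let the plane be z = a·easting + b·northing + c.
Well 8−Well 7: 212a − 308b = −100.8;  Well 9−Well 7: −10a − 271b = −100.7.
Solving gives a = 0.06110, b = 0.36933.
|∇z| = √(a²+b²) = 0.37435, so dip δ = arctan(0.37435) = 20.52°.
True thickness = vertical thickness × cos δ = 39.5 × cos 20.52° = 37.0 m.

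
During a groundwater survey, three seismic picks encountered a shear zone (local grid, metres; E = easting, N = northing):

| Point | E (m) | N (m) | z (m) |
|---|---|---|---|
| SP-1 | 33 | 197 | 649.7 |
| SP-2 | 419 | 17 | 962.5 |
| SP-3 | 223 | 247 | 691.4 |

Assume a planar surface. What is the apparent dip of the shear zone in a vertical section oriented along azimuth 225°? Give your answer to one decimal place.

14.9°

Two edge vectors: SP-1→SP-2 = (386, -180, 312.8), SP-1→SP-3 = (190, 50, 41.7).
Normal n = (SP-1→SP-2) × (SP-1→SP-3) = (-23146, 43335.8, 53500).
So ∂z/∂E = −n_x/n_z = 0.43264 and ∂z/∂N = −n_y/n_z = −0.81001.
Unit vector along 225° is (sin 225°, cos 225°) = (-0.7071, -0.7071).
Slope in that direction = a·(-0.7071) + b·(-0.7071) = 0.26685.
Apparent dip = arctan|0.26685| = 14.9° (true dip is 42.6°, so apparent ≤ true as expected).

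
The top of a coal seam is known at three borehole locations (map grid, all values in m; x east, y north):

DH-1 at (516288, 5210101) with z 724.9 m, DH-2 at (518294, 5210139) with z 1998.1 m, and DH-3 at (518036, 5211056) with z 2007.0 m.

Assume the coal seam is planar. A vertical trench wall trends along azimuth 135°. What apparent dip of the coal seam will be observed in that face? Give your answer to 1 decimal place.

17.4°

Two edge vectors: DH-1→DH-2 = (2006, 38, 1273.2), DH-1→DH-3 = (1748, 955, 1282.1).
Normal n = (DH-1→DH-2) × (DH-1→DH-3) = (-1167186.2, -346339, 1849306).
So ∂z/∂x = −n_x/n_z = 0.63115 and ∂z/∂y = −n_y/n_z = 0.18728.
Unit vector along 135° is (sin 135°, cos 135°) = (0.7071, -0.7071).
Slope in that direction = a·(0.7071) + b·(-0.7071) = 0.31386.
Apparent dip = arctan|0.31386| = 17.4° (true dip is 33.4°, so apparent ≤ true as expected).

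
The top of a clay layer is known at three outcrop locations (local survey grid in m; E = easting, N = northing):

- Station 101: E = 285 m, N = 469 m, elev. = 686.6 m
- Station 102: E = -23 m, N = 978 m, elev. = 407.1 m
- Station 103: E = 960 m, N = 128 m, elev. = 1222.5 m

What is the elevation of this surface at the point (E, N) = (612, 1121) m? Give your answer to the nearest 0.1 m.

Let the plane be z = a·E + b·N + c.
Station 102−Station 101: −308a + 509b = −279.5;  Station 103−Station 101: 675a − 341b = 535.9.
Solving gives a = 0.743936, b = −0.098955.
Then c = 686.6 − a·285 − b·469 = 520.99.
At (612, 1121): z = 455.3 − 110.9 + 520.99 = 865.3 m.

865.3 m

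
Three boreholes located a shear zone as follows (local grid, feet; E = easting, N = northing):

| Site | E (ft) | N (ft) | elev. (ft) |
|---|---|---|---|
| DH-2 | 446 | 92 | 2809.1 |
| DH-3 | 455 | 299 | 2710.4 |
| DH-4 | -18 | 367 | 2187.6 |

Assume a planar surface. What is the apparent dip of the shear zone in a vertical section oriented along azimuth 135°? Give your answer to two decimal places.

47.66°

Two edge vectors: DH-2→DH-3 = (9, 207, -98.7), DH-2→DH-4 = (-464, 275, -621.5).
Normal n = (DH-2→DH-3) × (DH-2→DH-4) = (-101508, 51390.3, 98523).
So ∂z/∂E = −n_x/n_z = 1.03030 and ∂z/∂N = −n_y/n_z = −0.52161.
Unit vector along 135° is (sin 135°, cos 135°) = (0.7071, -0.7071).
Slope in that direction = a·(0.7071) + b·(-0.7071) = 1.09736.
Apparent dip = arctan|1.09736| = 47.66° (true dip is 49.1°, so apparent ≤ true as expected).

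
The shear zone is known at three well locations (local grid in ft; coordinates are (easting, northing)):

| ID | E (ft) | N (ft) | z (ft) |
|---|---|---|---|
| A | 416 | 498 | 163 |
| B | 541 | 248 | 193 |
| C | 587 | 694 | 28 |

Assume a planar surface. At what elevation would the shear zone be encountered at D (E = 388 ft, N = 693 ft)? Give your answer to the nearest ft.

111 ft

Let the plane be z = a·E + b·N + c.
B−A: 125a − 250b = 30;  C−A: 171a + 196b = −135.
Solving gives a = −0.41442, b = −0.32721.
Then c = 163 − a·416 − b·498 = 498.35.
At (388, 693): z = −160.8 − 226.8 + 498.35 = 110.8 ft.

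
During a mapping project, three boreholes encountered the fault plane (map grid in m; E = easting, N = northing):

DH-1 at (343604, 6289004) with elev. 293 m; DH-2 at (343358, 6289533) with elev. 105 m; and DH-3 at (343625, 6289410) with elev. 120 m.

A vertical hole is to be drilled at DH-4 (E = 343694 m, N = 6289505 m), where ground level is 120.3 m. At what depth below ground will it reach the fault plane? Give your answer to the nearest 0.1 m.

49.6 m

Two edge vectors: DH-1→DH-2 = (-246, 529, -188), DH-1→DH-3 = (21, 406, -173).
Normal n = (DH-1→DH-2) × (DH-1→DH-3) = (-15189, -46506, -110985).
So ∂z/∂E = −n_x/n_z = −0.136856332 and ∂z/∂N = −n_y/n_z = −0.419029599.
Intercept c from DH-1: 293 + 47024.38 + 2635278.82 = 2682596.20.
At (343694, 6289505): z_contact = −47036.70 − 2635488.76 + 2682596.20 = 70.75 m.
Depth below ground = 120.3 − 70.75 = 49.6 m.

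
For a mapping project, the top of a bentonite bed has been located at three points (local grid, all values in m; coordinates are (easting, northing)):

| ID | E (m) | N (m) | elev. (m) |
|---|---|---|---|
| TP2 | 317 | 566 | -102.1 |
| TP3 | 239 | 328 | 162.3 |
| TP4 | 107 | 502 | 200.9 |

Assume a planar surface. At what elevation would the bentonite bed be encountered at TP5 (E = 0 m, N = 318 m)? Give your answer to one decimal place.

Let the plane be z = a·E + b·N + c.
TP3−TP2: −78a − 238b = 264.4;  TP4−TP2: −210a − 64b = 303.
Solving gives a = −1.22682, b = −0.70886.
Then c = -102.1 − a·317 − b·566 = 688.02.
At (0, 318): z = 0.0 − 225.4 + 688.02 = 462.6 m.

462.6 m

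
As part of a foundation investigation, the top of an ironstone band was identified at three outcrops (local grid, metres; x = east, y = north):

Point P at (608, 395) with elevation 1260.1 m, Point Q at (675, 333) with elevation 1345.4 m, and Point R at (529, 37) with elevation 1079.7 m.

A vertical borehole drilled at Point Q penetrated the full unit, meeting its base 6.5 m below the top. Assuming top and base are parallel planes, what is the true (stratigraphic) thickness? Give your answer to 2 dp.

Two edge vectors: Point P→Point Q = (67, -62, 85.3), Point P→Point R = (-79, -358, -180.4).
Normal n = (Point P→Point Q) × (Point P→Point R) = (41722.2, 5348.1, -28884).
So ∂z/∂x = −n_x/n_z = 1.44447 and ∂z/∂y = −n_y/n_z = 0.18516.
|∇z| = √(a²+b²) = 1.45629, so dip δ = arctan(1.45629) = 55.52°.
True thickness = vertical thickness × cos δ = 6.5 × cos 55.52° = 3.68 m.

3.68 m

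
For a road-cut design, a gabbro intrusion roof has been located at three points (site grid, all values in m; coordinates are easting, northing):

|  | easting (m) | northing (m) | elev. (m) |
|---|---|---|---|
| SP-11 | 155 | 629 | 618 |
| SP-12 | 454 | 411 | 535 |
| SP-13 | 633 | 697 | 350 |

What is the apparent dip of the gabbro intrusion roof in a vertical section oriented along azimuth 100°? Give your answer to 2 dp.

24.24°

Let the plane be z = a·easting + b·northing + c.
SP-12−SP-11: 299a − 218b = −83;  SP-13−SP-11: 478a + 68b = −268.
Solving gives a = −0.51445, b = −0.32487.
Unit vector along 100° is (sin 100°, cos 100°) = (0.9848, -0.1736).
Slope in that direction = a·(0.9848) + b·(-0.1736) = −0.45022.
Apparent dip = arctan|0.45022| = 24.24° (true dip is 31.3°, so apparent ≤ true as expected).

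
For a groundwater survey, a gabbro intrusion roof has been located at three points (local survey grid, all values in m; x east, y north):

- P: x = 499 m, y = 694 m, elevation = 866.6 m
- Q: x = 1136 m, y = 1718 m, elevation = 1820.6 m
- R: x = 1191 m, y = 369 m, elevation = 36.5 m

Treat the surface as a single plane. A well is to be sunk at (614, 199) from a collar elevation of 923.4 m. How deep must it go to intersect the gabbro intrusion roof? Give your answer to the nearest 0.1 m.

767.4 m

Two edge vectors: P→Q = (637, 1024, 954), P→R = (692, -325, -830.1).
Normal n = (P→Q) × (P→R) = (-539972.4, 1188941.7, -915633).
So ∂z/∂x = −n_x/n_z = −0.589726 and ∂z/∂y = −n_y/n_z = 1.298492.
Intercept c from P: 866.6 + 294.27 − 901.15 = 259.72.
At (614, 199): z_contact = −362.09 + 258.40 + 259.72 = 156.03 m.
Depth below ground = 923.4 − 156.03 = 767.4 m.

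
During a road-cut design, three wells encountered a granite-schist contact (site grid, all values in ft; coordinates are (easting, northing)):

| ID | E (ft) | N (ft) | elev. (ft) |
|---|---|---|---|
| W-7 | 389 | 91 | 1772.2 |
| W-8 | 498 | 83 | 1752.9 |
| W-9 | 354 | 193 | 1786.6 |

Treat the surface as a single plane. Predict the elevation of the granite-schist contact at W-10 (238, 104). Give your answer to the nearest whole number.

1799 ft

Two edge vectors: W-7→W-8 = (109, -8, -19.3), W-7→W-9 = (-35, 102, 14.4).
Normal n = (W-7→W-8) × (W-7→W-9) = (1853.4, -894.1, 10838).
So ∂z/∂E = −n_x/n_z = −0.17101 and ∂z/∂N = −n_y/n_z = 0.08250.
Intercept c from W-7: 1772.2 + 66.52 − 7.51 = 1831.22.
At (238, 104): z = −40.7 + 8.6 + 1831.22 = 1799.1 ft.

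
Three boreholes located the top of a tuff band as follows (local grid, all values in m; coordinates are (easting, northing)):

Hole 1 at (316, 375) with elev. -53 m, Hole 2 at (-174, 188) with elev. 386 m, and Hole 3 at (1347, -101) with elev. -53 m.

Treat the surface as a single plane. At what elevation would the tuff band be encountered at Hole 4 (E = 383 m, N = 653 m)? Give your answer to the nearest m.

-381 m

Let the plane be z = a·E + b·N + c.
Hole 2−Hole 1: −490a − 187b = 439;  Hole 3−Hole 1: 1031a − 476b = 0.
Solving gives a = −0.49048, b = −1.06237.
Then c = -53 − a·316 − b·375 = 500.38.
At (383, 653): z = −187.9 − 693.7 + 500.38 = -381.2 m.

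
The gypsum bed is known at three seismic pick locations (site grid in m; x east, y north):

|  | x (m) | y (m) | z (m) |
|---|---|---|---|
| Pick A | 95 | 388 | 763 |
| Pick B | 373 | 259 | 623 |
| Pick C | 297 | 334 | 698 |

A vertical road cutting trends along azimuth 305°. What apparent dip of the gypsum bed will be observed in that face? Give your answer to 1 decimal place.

30.6°

Let the plane be z = a·x + b·y + c.
Pick B−Pick A: 278a − 129b = −140;  Pick C−Pick A: 202a − 54b = −65.
Solving gives a = −0.07469, b = 0.92432.
Unit vector along 305° is (sin 305°, cos 305°) = (-0.8192, 0.5736).
Slope in that direction = a·(-0.8192) + b·(0.5736) = 0.59135.
Apparent dip = arctan|0.59135| = 30.6° (true dip is 42.8°, so apparent ≤ true as expected).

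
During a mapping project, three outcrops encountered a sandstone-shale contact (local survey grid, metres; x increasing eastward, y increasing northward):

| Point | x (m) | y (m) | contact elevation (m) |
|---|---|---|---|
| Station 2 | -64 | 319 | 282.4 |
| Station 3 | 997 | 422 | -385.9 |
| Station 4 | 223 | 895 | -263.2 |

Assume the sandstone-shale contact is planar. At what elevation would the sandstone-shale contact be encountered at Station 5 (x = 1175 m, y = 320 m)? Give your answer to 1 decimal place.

Two edge vectors: Station 2→Station 3 = (1061, 103, -668.3), Station 2→Station 4 = (287, 576, -545.6).
Normal n = (Station 2→Station 3) × (Station 2→Station 4) = (328744, 387079.5, 581575).
So ∂z/∂x = −n_x/n_z = −0.565265 and ∂z/∂y = −n_y/n_z = −0.665571.
Intercept c from Station 2: 282.4 − 36.18 + 212.32 = 458.54.
At (1175, 320): z = −664.2 − 213.0 + 458.54 = -418.6 m.

-418.6 m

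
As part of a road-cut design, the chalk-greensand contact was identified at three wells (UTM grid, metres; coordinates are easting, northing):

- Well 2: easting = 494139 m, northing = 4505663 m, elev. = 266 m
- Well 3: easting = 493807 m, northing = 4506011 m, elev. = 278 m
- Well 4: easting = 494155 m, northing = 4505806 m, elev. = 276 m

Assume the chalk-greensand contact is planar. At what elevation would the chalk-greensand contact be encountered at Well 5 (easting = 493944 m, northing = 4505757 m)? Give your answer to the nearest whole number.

266 m

Let the plane be z = a·easting + b·northing + c.
Well 3−Well 2: −332a + 348b = 12;  Well 4−Well 2: 16a + 143b = 10.
Solving gives a = 0.03325541, b = 0.06620918.
Then c = 266 − a·494139 − b·4505663 = −314483.07.
At (493944, 4505757): z = 16426.3 + 298322.5 − 314483.07 = 265.7 m.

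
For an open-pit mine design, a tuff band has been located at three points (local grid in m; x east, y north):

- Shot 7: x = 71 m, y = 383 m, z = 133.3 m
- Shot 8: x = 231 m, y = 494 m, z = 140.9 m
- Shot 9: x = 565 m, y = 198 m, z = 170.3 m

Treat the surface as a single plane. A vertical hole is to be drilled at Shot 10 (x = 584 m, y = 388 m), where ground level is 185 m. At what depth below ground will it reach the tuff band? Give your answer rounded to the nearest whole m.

Two edge vectors: Shot 7→Shot 8 = (160, 111, 7.6), Shot 7→Shot 9 = (494, -185, 37).
Normal n = (Shot 7→Shot 8) × (Shot 7→Shot 9) = (5513, -2165.6, -84434).
So ∂z/∂x = −n_x/n_z = 0.06529 and ∂z/∂y = −n_y/n_z = −0.02565.
Intercept c from Shot 7: 133.3 − 4.64 + 9.82 = 138.49.
At (584, 388): z_contact = 38.1 − 10.0 + 138.49 = 166.7 m.
Depth below ground = 185 − 166.7 = 18 m.

18 m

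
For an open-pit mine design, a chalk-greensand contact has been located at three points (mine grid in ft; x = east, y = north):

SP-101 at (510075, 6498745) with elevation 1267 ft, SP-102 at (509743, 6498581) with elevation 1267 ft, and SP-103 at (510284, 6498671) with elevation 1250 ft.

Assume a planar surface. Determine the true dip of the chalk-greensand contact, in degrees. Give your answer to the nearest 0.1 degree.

Let the plane be z = a·x + b·y + c.
SP-102−SP-101: −332a − 164b = 0;  SP-103−SP-101: 209a − 74b = −17.
Solving gives a = −0.04738, b = 0.09591.
Gradient magnitude |∇z| = √(a² + b²) = √(0.00224 + 0.00920) = 0.10698.
True dip = arctan(0.10698) = 6.1°, dipping toward SSE (azimuth ≈ 154°).

6.1°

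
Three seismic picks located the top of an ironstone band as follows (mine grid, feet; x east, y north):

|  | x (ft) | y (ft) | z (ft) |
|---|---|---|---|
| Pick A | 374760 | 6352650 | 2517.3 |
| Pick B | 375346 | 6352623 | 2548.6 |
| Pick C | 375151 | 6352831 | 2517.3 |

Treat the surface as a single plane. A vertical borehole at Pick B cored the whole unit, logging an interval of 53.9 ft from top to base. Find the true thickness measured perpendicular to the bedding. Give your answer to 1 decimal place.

53.5 ft

Two edge vectors: Pick A→Pick B = (586, -27, 31.3), Pick A→Pick C = (391, 181, 0).
Normal n = (Pick A→Pick B) × (Pick A→Pick C) = (-5665.3, 12238.3, 116623).
So ∂z/∂x = −n_x/n_z = 0.04858 and ∂z/∂y = −n_y/n_z = −0.10494.
|∇z| = √(a²+b²) = 0.11564, so dip δ = arctan(0.11564) = 6.60°.
True thickness = vertical thickness × cos δ = 53.9 × cos 6.60° = 53.5 ft.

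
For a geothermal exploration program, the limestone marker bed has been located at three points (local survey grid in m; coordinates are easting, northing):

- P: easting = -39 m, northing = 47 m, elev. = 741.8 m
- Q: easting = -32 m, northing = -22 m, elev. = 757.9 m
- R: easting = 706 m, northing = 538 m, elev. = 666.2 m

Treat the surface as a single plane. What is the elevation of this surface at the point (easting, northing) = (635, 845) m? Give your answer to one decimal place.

592.6 m

Let the plane be z = a·easting + b·northing + c.
Q−P: 7a − 69b = 16.1;  R−P: 745a + 491b = −75.6.
Solving gives a = 0.04903, b = −0.22836.
Then c = 741.8 − a·-39 − b·47 = 754.44.
At (635, 845): z = 31.1 − 193.0 + 754.44 = 592.6 m.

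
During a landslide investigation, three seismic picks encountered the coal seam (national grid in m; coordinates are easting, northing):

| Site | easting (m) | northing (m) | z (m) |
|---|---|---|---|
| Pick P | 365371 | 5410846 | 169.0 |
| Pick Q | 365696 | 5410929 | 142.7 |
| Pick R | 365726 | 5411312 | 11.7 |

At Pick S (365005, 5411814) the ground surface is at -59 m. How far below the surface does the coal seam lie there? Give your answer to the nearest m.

Let the plane be z = a·easting + b·northing + c.
Pick Q−Pick P: 325a + 83b = −26.3;  Pick R−Pick P: 355a + 466b = −157.3.
Solving gives a = 0.00655900, b = −0.34255031.
Then c = 169 − a·365371 − b·5410846 = 1851259.52.
At (365005, 5411814): z_contact = 2394.1 − 1853818.6 + 1851259.52 = -165.0 m.
Depth below ground = -59 − (-165.0) = 106 m.

106 m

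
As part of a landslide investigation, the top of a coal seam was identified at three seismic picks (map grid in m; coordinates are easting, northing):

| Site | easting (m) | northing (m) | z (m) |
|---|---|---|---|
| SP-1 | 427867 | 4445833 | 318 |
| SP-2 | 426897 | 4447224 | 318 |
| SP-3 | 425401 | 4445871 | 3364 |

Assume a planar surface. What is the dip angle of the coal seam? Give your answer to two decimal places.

56.70°

Let the plane be z = a·easting + b·northing + c.
SP-2−SP-1: −970a + 1391b = 0;  SP-3−SP-1: −2466a + 38b = 3046.
Solving gives a = −1.24862, b = −0.87071.
Gradient magnitude |∇z| = √(a² + b²) = √(1.55904 + 0.75814) = 1.52223.
True dip = arctan(1.52223) = 56.70°, dipping toward NE (azimuth ≈ 055°).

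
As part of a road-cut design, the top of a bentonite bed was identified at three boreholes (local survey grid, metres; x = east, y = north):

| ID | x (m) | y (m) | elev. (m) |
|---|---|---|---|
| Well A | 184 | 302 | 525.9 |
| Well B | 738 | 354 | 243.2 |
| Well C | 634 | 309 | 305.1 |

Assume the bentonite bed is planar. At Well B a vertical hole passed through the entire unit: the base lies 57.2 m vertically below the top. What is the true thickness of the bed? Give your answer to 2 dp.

50.17 m

Let the plane be z = a·x + b·y + c.
Well B−Well A: 554a + 52b = −282.7;  Well C−Well A: 450a + 7b = −220.8.
Solving gives a = −0.48677, b = −0.25058.
|∇z| = √(a²+b²) = 0.54748, so dip δ = arctan(0.54748) = 28.70°.
True thickness = vertical thickness × cos δ = 57.2 × cos 28.70° = 50.17 m.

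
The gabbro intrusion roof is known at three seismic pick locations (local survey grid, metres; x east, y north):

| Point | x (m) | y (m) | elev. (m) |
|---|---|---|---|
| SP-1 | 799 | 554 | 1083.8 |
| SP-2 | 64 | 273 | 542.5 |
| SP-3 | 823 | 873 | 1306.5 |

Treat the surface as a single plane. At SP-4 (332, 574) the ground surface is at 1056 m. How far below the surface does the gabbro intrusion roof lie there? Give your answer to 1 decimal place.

Two edge vectors: SP-1→SP-2 = (-735, -281, -541.3), SP-1→SP-3 = (24, 319, 222.7).
Normal n = (SP-1→SP-2) × (SP-1→SP-3) = (110096, 150693.3, -227721).
So ∂z/∂x = −n_x/n_z = 0.48347 and ∂z/∂y = −n_y/n_z = 0.66175.
Intercept c from SP-1: 1083.8 − 386.29 − 366.61 = 330.90.
At (332, 574): z_contact = 160.51 + 379.84 + 330.90 = 871.25 m.
Depth below ground = 1056 − 871.25 = 184.7 m.

184.7 m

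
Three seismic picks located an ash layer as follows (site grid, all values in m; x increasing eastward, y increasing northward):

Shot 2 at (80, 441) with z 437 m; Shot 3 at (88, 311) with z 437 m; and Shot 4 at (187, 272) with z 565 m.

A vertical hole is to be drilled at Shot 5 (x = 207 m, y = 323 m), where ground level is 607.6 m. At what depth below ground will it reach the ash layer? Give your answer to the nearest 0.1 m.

11.9 m

Two edge vectors: Shot 2→Shot 3 = (8, -130, 0), Shot 2→Shot 4 = (107, -169, 128).
Normal n = (Shot 2→Shot 3) × (Shot 2→Shot 4) = (-16640, -1024, 12558).
So ∂z/∂x = −n_x/n_z = 1.32505 and ∂z/∂y = −n_y/n_z = 0.08154.
Intercept c from Shot 2: 437 − 106.00 − 35.96 = 295.04.
At (207, 323): z_contact = 274.29 + 26.34 + 295.04 = 595.66 m.
Depth below ground = 607.6 − 595.66 = 11.9 m.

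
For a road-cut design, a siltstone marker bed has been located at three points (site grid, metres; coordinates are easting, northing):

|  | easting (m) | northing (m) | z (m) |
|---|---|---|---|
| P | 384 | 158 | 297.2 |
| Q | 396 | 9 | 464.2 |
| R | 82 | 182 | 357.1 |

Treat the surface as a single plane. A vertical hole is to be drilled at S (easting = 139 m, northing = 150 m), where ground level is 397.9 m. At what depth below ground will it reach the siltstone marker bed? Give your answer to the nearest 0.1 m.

20.7 m

Let the plane be z = a·easting + b·northing + c.
Q−P: 12a − 149b = 167;  R−P: −302a + 24b = 59.9.
Solving gives a = −0.28927, b = −1.14410.
Then c = 297.2 − a·384 − b·158 = 589.05.
At (139, 150): z_contact = −40.21 − 171.62 + 589.05 = 377.22 m.
Depth below ground = 397.9 − 377.22 = 20.7 m.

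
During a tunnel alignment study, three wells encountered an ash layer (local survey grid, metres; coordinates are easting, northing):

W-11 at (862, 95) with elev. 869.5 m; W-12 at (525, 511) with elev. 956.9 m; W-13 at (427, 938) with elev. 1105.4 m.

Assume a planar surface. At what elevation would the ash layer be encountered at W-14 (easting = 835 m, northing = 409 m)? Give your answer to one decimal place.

989.4 m

Let the plane be z = a·easting + b·northing + c.
W-12−W-11: −337a + 416b = 87.4;  W-13−W-11: −435a + 843b = 235.9.
Solving gives a = 0.23714, b = 0.40220.
Then c = 869.5 − a·862 − b·95 = 626.88.
At (835, 409): z = 198.0 + 164.5 + 626.88 = 989.4 m.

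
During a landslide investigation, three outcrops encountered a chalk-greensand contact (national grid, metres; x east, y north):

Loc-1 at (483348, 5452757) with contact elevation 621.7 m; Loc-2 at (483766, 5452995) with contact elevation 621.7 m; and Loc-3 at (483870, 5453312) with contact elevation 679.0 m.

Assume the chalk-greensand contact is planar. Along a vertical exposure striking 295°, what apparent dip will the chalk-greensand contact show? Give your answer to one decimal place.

Let the plane be z = a·x + b·y + c.
Loc-2−Loc-1: 418a + 238b = 0;  Loc-3−Loc-1: 522a + 555b = 57.3.
Solving gives a = −0.12656, b = 0.22228.
Unit vector along 295° is (sin 295°, cos 295°) = (-0.9063, 0.4226).
Slope in that direction = a·(-0.9063) + b·(0.4226) = 0.20864.
Apparent dip = arctan|0.20864| = 11.8° (true dip is 14.3°, so apparent ≤ true as expected).

11.8°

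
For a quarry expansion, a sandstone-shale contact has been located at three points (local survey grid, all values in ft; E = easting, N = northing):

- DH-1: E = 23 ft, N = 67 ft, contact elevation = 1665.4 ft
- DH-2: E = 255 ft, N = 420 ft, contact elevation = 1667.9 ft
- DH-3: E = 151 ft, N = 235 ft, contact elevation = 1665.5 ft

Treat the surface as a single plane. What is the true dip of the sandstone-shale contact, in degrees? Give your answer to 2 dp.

4.48°

Two edge vectors: DH-1→DH-2 = (232, 353, 2.5), DH-1→DH-3 = (128, 168, 0.1).
Normal n = (DH-1→DH-2) × (DH-1→DH-3) = (-384.7, 296.8, -6208).
So ∂z/∂E = −n_x/n_z = −0.06197 and ∂z/∂N = −n_y/n_z = 0.04781.
Gradient magnitude |∇z| = √(a² + b²) = √(0.00384 + 0.00229) = 0.07827.
True dip = arctan(0.07827) = 4.48°, dipping toward SE (azimuth ≈ 128°).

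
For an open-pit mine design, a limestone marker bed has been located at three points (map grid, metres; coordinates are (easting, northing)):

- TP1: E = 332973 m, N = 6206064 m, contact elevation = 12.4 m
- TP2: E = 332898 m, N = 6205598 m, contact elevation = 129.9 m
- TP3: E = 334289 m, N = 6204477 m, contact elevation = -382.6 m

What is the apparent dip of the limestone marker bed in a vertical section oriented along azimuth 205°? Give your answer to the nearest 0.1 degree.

Two edge vectors: TP1→TP2 = (-75, -466, 117.5), TP1→TP3 = (1316, -1587, -395).
Normal n = (TP1→TP2) × (TP1→TP3) = (370542.5, 125005, 732281).
So ∂z/∂E = −n_x/n_z = −0.50601 and ∂z/∂N = −n_y/n_z = −0.17071.
Unit vector along 205° is (sin 205°, cos 205°) = (-0.4226, -0.9063).
Slope in that direction = a·(-0.4226) + b·(-0.9063) = 0.36856.
Apparent dip = arctan|0.36856| = 20.2° (true dip is 28.1°, so apparent ≤ true as expected).

20.2°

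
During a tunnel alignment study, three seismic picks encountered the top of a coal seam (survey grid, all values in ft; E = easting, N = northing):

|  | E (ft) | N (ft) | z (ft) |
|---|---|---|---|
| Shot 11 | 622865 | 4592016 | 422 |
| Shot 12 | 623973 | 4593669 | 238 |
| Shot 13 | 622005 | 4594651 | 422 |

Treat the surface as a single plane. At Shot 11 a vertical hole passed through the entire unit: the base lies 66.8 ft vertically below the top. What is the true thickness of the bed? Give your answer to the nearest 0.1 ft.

66.3 ft

Two edge vectors: Shot 11→Shot 12 = (1108, 1653, -184), Shot 11→Shot 13 = (-860, 2635, 0).
Normal n = (Shot 11→Shot 12) × (Shot 11→Shot 13) = (484840, 158240, 4341160).
So ∂z/∂E = −n_x/n_z = −0.11168 and ∂z/∂N = −n_y/n_z = −0.03645.
|∇z| = √(a²+b²) = 0.11748, so dip δ = arctan(0.11748) = 6.70°.
True thickness = vertical thickness × cos δ = 66.8 × cos 6.70° = 66.3 ft.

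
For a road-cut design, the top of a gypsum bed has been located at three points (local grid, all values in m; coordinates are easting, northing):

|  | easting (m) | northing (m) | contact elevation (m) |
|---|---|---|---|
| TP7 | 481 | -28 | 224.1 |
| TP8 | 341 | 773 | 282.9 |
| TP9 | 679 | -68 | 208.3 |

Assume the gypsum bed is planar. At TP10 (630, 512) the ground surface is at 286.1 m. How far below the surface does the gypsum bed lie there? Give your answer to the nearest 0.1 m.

Let the plane be z = a·easting + b·northing + c.
TP8−TP7: −140a + 801b = 58.8;  TP9−TP7: 198a − 40b = −15.8.
Solving gives a = −0.06735, b = 0.06164.
Then c = 224.1 − a·481 − b·-28 = 258.22.
At (630, 512): z_contact = −42.43 + 31.56 + 258.22 = 247.35 m.
Depth below ground = 286.1 − 247.35 = 38.8 m.

38.8 m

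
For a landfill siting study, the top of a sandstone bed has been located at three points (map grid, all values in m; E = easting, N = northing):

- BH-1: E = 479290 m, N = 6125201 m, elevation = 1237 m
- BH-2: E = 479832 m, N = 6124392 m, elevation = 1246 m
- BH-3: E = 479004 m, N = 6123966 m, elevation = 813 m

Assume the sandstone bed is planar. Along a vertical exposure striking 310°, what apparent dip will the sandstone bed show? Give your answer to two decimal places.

7.91°

Two edge vectors: BH-1→BH-2 = (542, -809, 9), BH-1→BH-3 = (-286, -1235, -424).
Normal n = (BH-1→BH-2) × (BH-1→BH-3) = (354131, 227234, -900744).
So ∂z/∂E = −n_x/n_z = 0.39315 and ∂z/∂N = −n_y/n_z = 0.25227.
Unit vector along 310° is (sin 310°, cos 310°) = (-0.7660, 0.6428).
Slope in that direction = a·(-0.7660) + b·(0.6428) = −0.13901.
Apparent dip = arctan|0.13901| = 7.91° (true dip is 25.0°, so apparent ≤ true as expected).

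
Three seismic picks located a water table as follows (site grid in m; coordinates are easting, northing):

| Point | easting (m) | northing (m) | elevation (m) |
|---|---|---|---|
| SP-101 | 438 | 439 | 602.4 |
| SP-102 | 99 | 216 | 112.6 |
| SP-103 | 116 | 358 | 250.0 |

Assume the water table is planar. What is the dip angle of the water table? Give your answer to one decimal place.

Let the plane be z = a·easting + b·northing + c.
SP-102−SP-101: −339a − 223b = −489.8;  SP-103−SP-101: −322a − 81b = −352.4.
Solving gives a = 0.87743, b = 0.86256.
Gradient magnitude |∇z| = √(a² + b²) = √(0.76988 + 0.74401) = 1.23040.
True dip = arctan(1.23040) = 50.9°, dipping toward SW (azimuth ≈ 225°).

50.9°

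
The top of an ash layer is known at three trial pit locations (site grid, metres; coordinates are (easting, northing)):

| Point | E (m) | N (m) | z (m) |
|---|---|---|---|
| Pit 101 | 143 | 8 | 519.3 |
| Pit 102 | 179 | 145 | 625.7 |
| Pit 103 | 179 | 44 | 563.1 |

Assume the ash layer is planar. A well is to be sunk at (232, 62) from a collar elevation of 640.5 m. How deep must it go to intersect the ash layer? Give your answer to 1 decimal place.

Two edge vectors: Pit 101→Pit 102 = (36, 137, 106.4), Pit 101→Pit 103 = (36, 36, 43.8).
Normal n = (Pit 101→Pit 102) × (Pit 101→Pit 103) = (2170.2, 2253.6, -3636).
So ∂z/∂E = −n_x/n_z = 0.59686 and ∂z/∂N = −n_y/n_z = 0.61980.
Intercept c from Pit 101: 519.3 − 85.35 − 4.96 = 428.99.
At (232, 62): z_contact = 138.47 + 38.43 + 428.99 = 605.89 m.
Depth below ground = 640.5 − 605.89 = 34.6 m.

34.6 m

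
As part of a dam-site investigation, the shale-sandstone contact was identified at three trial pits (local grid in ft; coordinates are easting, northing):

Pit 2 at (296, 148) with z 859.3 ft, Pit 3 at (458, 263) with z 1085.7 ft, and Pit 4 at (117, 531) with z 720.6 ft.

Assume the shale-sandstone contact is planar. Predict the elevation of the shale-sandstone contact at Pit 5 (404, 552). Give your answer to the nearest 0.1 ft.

Let the plane be z = a·easting + b·northing + c.
Pit 3−Pit 2: 162a + 115b = 226.4;  Pit 4−Pit 2: −179a + 383b = −138.7.
Solving gives a = 1.24241, b = 0.21852.
Then c = 859.3 − a·296 − b·148 = 459.21.
At (404, 552): z = 501.9 + 120.6 + 459.21 = 1081.8 ft.

1081.8 ft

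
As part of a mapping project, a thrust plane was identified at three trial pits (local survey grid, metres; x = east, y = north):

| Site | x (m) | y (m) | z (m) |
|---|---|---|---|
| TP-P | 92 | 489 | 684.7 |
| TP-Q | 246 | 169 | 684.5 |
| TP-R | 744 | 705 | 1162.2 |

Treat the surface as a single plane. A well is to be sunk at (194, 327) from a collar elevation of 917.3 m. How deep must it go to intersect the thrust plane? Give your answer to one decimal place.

217.5 m

Let the plane be z = a·x + b·y + c.
TP-Q−TP-P: 154a − 320b = −0.2;  TP-R−TP-P: 652a + 216b = 477.5.
Solving gives a = 0.63148, b = 0.30452.
Then c = 684.7 − a·92 − b·489 = 477.69.
At (194, 327): z_contact = 122.51 + 99.58 + 477.69 = 699.78 m.
Depth below ground = 917.3 − 699.78 = 217.5 m.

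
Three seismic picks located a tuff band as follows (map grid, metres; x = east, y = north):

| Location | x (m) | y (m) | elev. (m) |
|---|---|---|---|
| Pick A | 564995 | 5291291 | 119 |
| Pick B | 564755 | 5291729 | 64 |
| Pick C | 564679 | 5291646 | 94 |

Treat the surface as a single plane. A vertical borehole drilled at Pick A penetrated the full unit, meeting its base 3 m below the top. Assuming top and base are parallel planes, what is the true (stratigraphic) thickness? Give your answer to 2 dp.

2.90 m

Two edge vectors: Pick A→Pick B = (-240, 438, -55), Pick A→Pick C = (-316, 355, -25).
Normal n = (Pick A→Pick B) × (Pick A→Pick C) = (8575, 11380, 53208).
So ∂z/∂x = −n_x/n_z = −0.16116 and ∂z/∂y = −n_y/n_z = −0.21388.
|∇z| = √(a²+b²) = 0.26780, so dip δ = arctan(0.26780) = 14.99°.
True thickness = vertical thickness × cos δ = 3 × cos 14.99° = 2.90 m.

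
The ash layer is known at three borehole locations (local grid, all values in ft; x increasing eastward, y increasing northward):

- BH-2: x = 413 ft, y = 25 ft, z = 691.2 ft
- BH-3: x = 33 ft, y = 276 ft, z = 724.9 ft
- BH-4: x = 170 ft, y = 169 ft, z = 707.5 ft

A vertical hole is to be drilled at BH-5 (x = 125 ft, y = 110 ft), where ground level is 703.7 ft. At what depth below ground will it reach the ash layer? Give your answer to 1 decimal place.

Let the plane be z = a·x + b·y + c.
BH-3−BH-2: −380a + 251b = 33.7;  BH-4−BH-2: −243a + 144b = 16.3.
Solving gives a = 0.12139, b = 0.31805.
Then c = 691.2 − a·413 − b·25 = 633.11.
At (125, 110): z_contact = 15.17 + 34.99 + 633.11 = 683.27 ft.
Depth below ground = 703.7 − 683.27 = 20.4 ft.

20.4 ft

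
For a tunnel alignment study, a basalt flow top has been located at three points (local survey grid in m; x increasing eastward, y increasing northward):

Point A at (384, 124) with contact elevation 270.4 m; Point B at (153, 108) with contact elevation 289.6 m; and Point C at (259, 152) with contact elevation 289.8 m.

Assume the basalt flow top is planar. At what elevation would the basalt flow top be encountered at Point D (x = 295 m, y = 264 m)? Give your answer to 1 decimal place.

313.7 m

Two edge vectors: Point A→Point B = (-231, -16, 19.2), Point A→Point C = (-125, 28, 19.4).
Normal n = (Point A→Point B) × (Point A→Point C) = (-848, 2081.4, -8468).
So ∂z/∂x = −n_x/n_z = −0.10014 and ∂z/∂y = −n_y/n_z = 0.24580.
Intercept c from Point A: 270.4 + 38.45 − 30.48 = 278.38.
At (295, 264): z = −29.5 + 64.9 + 278.38 = 313.7 m.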